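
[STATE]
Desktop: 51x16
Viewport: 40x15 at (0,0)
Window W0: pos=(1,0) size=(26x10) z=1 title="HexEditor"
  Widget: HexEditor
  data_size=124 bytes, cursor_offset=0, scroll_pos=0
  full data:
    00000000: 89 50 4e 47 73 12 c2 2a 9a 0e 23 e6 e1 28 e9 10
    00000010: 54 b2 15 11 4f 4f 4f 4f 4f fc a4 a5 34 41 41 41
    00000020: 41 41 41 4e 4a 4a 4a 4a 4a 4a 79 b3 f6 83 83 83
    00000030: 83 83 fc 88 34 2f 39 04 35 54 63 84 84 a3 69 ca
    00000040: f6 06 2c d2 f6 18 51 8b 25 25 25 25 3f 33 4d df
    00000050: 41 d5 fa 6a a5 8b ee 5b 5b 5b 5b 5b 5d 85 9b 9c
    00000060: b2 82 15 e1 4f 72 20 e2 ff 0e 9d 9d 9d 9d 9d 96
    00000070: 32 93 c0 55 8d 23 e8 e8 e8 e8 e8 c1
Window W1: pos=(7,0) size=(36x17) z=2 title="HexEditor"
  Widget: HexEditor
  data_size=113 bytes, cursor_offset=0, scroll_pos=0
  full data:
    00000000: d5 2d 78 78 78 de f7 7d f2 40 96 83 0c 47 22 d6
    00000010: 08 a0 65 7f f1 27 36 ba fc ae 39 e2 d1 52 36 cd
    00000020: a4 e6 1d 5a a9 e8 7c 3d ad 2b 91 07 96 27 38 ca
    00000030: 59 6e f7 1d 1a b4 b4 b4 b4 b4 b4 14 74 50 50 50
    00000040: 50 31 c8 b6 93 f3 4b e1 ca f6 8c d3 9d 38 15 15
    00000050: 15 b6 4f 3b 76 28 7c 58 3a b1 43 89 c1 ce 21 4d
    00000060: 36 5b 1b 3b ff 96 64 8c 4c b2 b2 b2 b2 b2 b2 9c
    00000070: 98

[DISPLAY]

 ┏━━━━━┏━━━━━━━━━━━━━━━━━━━━━━━━━━━━━━━━
 ┃ HexE┃ HexEditor                      
 ┠─────┠────────────────────────────────
 ┃00000┃00000000  D5 2d 78 78 78 de f7 7
 ┃00000┃00000010  08 a0 65 7f f1 27 36 b
 ┃00000┃00000020  a4 e6 1d 5a a9 e8 7c 3
 ┃00000┃00000030  59 6e f7 1d 1a b4 b4 b
 ┃00000┃00000040  50 31 c8 b6 93 f3 4b e
 ┃00000┃00000050  15 b6 4f 3b 76 28 7c 5
 ┗━━━━━┃00000060  36 5b 1b 3b ff 96 64 8
       ┃00000070  98                    
       ┃                                
       ┃                                
       ┃                                
       ┃                                


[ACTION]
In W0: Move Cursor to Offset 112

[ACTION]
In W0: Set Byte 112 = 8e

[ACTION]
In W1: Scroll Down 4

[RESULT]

 ┏━━━━━┏━━━━━━━━━━━━━━━━━━━━━━━━━━━━━━━━
 ┃ HexE┃ HexEditor                      
 ┠─────┠────────────────────────────────
 ┃00000┃00000040  50 31 c8 b6 93 f3 4b e
 ┃00000┃00000050  15 b6 4f 3b 76 28 7c 5
 ┃00000┃00000060  36 5b 1b 3b ff 96 64 8
 ┃00000┃00000070  98                    
 ┃00000┃                                
 ┃00000┃                                
 ┗━━━━━┃                                
       ┃                                
       ┃                                
       ┃                                
       ┃                                
       ┃                                


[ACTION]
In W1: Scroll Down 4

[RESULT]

 ┏━━━━━┏━━━━━━━━━━━━━━━━━━━━━━━━━━━━━━━━
 ┃ HexE┃ HexEditor                      
 ┠─────┠────────────────────────────────
 ┃00000┃00000070  98                    
 ┃00000┃                                
 ┃00000┃                                
 ┃00000┃                                
 ┃00000┃                                
 ┃00000┃                                
 ┗━━━━━┃                                
       ┃                                
       ┃                                
       ┃                                
       ┃                                
       ┃                                


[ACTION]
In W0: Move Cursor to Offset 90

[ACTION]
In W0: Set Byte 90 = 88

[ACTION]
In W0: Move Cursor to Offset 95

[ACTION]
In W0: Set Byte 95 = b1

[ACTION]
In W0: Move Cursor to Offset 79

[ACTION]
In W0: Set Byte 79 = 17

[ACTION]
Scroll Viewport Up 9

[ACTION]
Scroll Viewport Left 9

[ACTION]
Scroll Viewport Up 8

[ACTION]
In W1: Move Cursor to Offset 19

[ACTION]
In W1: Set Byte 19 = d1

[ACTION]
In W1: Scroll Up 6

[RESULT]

 ┏━━━━━┏━━━━━━━━━━━━━━━━━━━━━━━━━━━━━━━━
 ┃ HexE┃ HexEditor                      
 ┠─────┠────────────────────────────────
 ┃00000┃00000010  08 a0 65 D1 f1 27 36 b
 ┃00000┃00000020  a4 e6 1d 5a a9 e8 7c 3
 ┃00000┃00000030  59 6e f7 1d 1a b4 b4 b
 ┃00000┃00000040  50 31 c8 b6 93 f3 4b e
 ┃00000┃00000050  15 b6 4f 3b 76 28 7c 5
 ┃00000┃00000060  36 5b 1b 3b ff 96 64 8
 ┗━━━━━┃00000070  98                    
       ┃                                
       ┃                                
       ┃                                
       ┃                                
       ┃                                


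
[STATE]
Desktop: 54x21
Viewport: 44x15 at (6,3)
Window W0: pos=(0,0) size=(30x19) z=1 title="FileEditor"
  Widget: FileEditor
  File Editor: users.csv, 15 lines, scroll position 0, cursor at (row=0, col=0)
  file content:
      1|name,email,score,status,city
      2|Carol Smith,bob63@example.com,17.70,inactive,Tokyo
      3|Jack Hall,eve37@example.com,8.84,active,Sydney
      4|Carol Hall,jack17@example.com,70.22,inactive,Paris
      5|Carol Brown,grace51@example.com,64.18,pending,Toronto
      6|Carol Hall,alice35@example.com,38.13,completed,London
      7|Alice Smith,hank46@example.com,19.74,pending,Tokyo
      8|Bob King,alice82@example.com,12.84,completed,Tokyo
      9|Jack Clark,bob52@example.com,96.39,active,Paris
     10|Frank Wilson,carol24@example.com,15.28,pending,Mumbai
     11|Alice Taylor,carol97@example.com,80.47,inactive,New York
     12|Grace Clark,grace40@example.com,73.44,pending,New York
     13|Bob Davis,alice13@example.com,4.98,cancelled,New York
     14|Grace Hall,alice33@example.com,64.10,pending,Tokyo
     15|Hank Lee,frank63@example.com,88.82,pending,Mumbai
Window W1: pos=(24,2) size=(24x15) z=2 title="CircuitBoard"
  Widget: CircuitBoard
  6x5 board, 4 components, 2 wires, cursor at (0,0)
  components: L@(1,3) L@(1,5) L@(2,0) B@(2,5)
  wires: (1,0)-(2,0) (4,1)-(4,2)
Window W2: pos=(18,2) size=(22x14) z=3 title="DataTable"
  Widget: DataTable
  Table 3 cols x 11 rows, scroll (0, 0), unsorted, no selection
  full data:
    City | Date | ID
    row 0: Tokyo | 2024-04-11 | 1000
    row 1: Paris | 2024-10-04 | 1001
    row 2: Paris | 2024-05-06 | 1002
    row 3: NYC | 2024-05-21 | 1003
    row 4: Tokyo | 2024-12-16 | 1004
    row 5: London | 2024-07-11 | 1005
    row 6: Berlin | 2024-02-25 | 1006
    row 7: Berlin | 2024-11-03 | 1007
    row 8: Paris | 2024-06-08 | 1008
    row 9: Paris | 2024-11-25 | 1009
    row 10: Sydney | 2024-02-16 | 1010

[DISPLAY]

email,score,┃ DataTable          ┃       ┃  
 Smith,bob63┠────────────────────┨───────┨  
Hall,eve37@e┃City  │Date      │ID┃       ┃  
 Hall,jack17┃──────┼──────────┼──┃       ┃  
 Brown,grace┃Tokyo │2024-04-11│10┃       ┃  
 Hall,alice3┃Paris │2024-10-04│10┃ L     ┃  
 Smith,hank4┃Paris │2024-05-06│10┃       ┃  
ing,alice82@┃NYC   │2024-05-21│10┃       ┃  
Clark,bob52@┃Tokyo │2024-12-16│10┃       ┃  
 Wilson,caro┃London│2024-07-11│10┃       ┃  
 Taylor,caro┃Berlin│2024-02-25│10┃       ┃  
 Clark,grace┃Berlin│2024-11-03│10┃       ┃  
avis,alice13┗━━━━━━━━━━━━━━━━━━━━┛       ┃  
 Hall,alice33@exam┗━━━━━━━━━━━━━━━━━━━━━━┛  
Lee,frank63@example.co▼┃                    


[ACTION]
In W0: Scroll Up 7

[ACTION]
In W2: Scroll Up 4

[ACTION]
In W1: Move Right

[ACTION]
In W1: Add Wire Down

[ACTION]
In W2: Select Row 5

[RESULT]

email,score,┃ DataTable          ┃       ┃  
 Smith,bob63┠────────────────────┨───────┨  
Hall,eve37@e┃City  │Date      │ID┃       ┃  
 Hall,jack17┃──────┼──────────┼──┃       ┃  
 Brown,grace┃Tokyo │2024-04-11│10┃       ┃  
 Hall,alice3┃Paris │2024-10-04│10┃ L     ┃  
 Smith,hank4┃Paris │2024-05-06│10┃       ┃  
ing,alice82@┃NYC   │2024-05-21│10┃       ┃  
Clark,bob52@┃Tokyo │2024-12-16│10┃       ┃  
 Wilson,caro┃>ondon│2024-07-11│10┃       ┃  
 Taylor,caro┃Berlin│2024-02-25│10┃       ┃  
 Clark,grace┃Berlin│2024-11-03│10┃       ┃  
avis,alice13┗━━━━━━━━━━━━━━━━━━━━┛       ┃  
 Hall,alice33@exam┗━━━━━━━━━━━━━━━━━━━━━━┛  
Lee,frank63@example.co▼┃                    


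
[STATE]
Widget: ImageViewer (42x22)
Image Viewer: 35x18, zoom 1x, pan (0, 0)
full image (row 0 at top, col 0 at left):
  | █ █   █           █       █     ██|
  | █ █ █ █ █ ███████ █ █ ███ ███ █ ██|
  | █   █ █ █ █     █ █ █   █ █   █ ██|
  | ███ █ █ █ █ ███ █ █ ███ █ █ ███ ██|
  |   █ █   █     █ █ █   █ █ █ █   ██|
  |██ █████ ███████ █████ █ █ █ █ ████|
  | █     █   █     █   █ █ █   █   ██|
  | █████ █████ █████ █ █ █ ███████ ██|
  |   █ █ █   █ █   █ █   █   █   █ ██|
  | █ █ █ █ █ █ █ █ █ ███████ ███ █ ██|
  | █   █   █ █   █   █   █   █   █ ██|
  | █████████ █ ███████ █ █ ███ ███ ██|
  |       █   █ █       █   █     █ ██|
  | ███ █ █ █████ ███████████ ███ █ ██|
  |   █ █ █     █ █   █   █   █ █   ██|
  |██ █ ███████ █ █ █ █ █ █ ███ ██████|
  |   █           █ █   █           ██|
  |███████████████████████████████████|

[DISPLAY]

 █ █   █           █       █     ██       
 █ █ █ █ █ ███████ █ █ ███ ███ █ ██       
 █   █ █ █ █     █ █ █   █ █   █ ██       
 ███ █ █ █ █ ███ █ █ ███ █ █ ███ ██       
   █ █   █     █ █ █   █ █ █ █   ██       
██ █████ ███████ █████ █ █ █ █ ████       
 █     █   █     █   █ █ █   █   ██       
 █████ █████ █████ █ █ █ ███████ ██       
   █ █ █   █ █   █ █   █   █   █ ██       
 █ █ █ █ █ █ █ █ █ ███████ ███ █ ██       
 █   █   █ █   █   █   █   █   █ ██       
 █████████ █ ███████ █ █ ███ ███ ██       
       █   █ █       █   █     █ ██       
 ███ █ █ █████ ███████████ ███ █ ██       
   █ █ █     █ █   █   █   █ █   ██       
██ █ ███████ █ █ █ █ █ █ ███ ██████       
   █           █ █   █           ██       
███████████████████████████████████       
                                          
                                          
                                          
                                          


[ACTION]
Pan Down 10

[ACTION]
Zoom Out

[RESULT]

 █   █   █ █   █   █   █   █   █ ██       
 █████████ █ ███████ █ █ ███ ███ ██       
       █   █ █       █   █     █ ██       
 ███ █ █ █████ ███████████ ███ █ ██       
   █ █ █     █ █   █   █   █ █   ██       
██ █ ███████ █ █ █ █ █ █ ███ ██████       
   █           █ █   █           ██       
███████████████████████████████████       
                                          
                                          
                                          
                                          
                                          
                                          
                                          
                                          
                                          
                                          
                                          
                                          
                                          
                                          


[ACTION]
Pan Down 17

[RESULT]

                                          
                                          
                                          
                                          
                                          
                                          
                                          
                                          
                                          
                                          
                                          
                                          
                                          
                                          
                                          
                                          
                                          
                                          
                                          
                                          
                                          
                                          


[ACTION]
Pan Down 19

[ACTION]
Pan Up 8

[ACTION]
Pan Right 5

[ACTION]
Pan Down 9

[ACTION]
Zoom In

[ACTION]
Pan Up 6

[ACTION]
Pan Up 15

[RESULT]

███  ██  ██  ██████████  █████████████████
███  ██  ██  ██████████  █████████████████
 ██  ██  ██          ██  ██      ██      █
 ██  ██  ██          ██  ██      ██      █
 ██  ██████████████  ██  ██  ██  ██  ██  █
 ██  ██████████████  ██  ██  ██  ██  ██  █
 ██                      ██  ██      ██   
 ██                      ██  ██      ██   
██████████████████████████████████████████
██████████████████████████████████████████
                                          
                                          
                                          
                                          
                                          
                                          
                                          
                                          
                                          
                                          
                                          
                                          


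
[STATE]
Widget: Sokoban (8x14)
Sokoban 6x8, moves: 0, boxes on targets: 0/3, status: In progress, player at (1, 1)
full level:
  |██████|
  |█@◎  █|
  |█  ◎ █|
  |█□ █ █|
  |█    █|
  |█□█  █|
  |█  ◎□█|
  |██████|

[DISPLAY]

██████  
█@◎  █  
█  ◎ █  
█□ █ █  
█    █  
█□█  █  
█  ◎□█  
██████  
Moves: 0
        
        
        
        
        


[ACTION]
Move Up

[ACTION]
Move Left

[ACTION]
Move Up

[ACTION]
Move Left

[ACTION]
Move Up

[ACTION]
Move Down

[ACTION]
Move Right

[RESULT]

██████  
█ ◎  █  
█ @◎ █  
█□ █ █  
█    █  
█□█  █  
█  ◎□█  
██████  
Moves: 2
        
        
        
        
        


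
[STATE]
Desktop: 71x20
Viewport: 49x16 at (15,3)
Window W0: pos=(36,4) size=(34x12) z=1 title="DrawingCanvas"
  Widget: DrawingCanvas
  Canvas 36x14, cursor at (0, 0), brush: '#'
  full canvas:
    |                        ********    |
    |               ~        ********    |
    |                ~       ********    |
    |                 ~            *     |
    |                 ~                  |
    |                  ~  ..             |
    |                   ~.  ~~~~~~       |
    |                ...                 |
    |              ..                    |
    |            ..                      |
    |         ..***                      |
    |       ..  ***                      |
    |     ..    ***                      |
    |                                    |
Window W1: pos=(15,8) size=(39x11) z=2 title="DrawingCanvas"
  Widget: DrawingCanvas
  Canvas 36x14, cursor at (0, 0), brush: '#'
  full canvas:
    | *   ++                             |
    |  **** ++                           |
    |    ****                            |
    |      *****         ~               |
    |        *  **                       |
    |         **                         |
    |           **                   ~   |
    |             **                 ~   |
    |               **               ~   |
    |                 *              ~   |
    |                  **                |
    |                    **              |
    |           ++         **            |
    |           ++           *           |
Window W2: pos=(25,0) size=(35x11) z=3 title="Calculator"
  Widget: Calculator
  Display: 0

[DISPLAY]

          ┃                                0┃    
          ┃┌───┬───┬───┬───┐                ┃━━━━
          ┃│ 7 │ 8 │ 9 │ ÷ │                ┃    
          ┃├───┼───┼───┼───┤                ┃────
          ┃│ 4 │ 5 │ 6 │ × │                ┃ ***
┏━━━━━━━━━┃├───┼───┼───┼───┤                ┃ ***
┃ DrawingC┃│ 1 │ 2 │ 3 │ - │                ┃ ***
┠─────────┗━━━━━━━━━━━━━━━━━━━━━━━━━━━━━━━━━┛    
┃+*   ++                              ┃~         
┃  **** ++                            ┃ ~  ..    
┃    ****                             ┃  ~.  ~~~~
┃      *****         ~                ┃..        
┃        *  **                        ┃━━━━━━━━━━
┃         **                          ┃          
┃           **                   ~    ┃          
┗━━━━━━━━━━━━━━━━━━━━━━━━━━━━━━━━━━━━━┛          


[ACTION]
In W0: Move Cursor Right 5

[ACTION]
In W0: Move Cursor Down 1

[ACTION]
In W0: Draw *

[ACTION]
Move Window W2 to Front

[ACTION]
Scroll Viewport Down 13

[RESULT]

          ┃┌───┬───┬───┬───┐                ┃━━━━
          ┃│ 7 │ 8 │ 9 │ ÷ │                ┃    
          ┃├───┼───┼───┼───┤                ┃────
          ┃│ 4 │ 5 │ 6 │ × │                ┃ ***
┏━━━━━━━━━┃├───┼───┼───┼───┤                ┃ ***
┃ DrawingC┃│ 1 │ 2 │ 3 │ - │                ┃ ***
┠─────────┗━━━━━━━━━━━━━━━━━━━━━━━━━━━━━━━━━┛    
┃+*   ++                              ┃~         
┃  **** ++                            ┃ ~  ..    
┃    ****                             ┃  ~.  ~~~~
┃      *****         ~                ┃..        
┃        *  **                        ┃━━━━━━━━━━
┃         **                          ┃          
┃           **                   ~    ┃          
┗━━━━━━━━━━━━━━━━━━━━━━━━━━━━━━━━━━━━━┛          
                                                 


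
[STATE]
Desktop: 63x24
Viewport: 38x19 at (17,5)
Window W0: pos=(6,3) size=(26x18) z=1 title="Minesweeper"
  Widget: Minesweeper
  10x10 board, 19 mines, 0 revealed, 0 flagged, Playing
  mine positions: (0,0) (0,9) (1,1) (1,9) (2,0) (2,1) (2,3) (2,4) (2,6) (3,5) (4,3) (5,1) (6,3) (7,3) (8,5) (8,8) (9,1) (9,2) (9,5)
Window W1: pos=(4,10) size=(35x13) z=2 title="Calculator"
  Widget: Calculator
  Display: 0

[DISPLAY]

──────────────┨                       
              ┃                       
              ┃                       
              ┃                       
              ┃                       
━━━━━━━━━━━━━━━━━━━━━┓                
                     ┃                
─────────────────────┨                
                    0┃                
┬───┐                ┃                
│ ÷ │                ┃                
┼───┤                ┃                
│ × │                ┃                
┼───┤                ┃                
│ - │                ┃                
┼───┤                ┃                
│ + │                ┃                
━━━━━━━━━━━━━━━━━━━━━┛                
                                      


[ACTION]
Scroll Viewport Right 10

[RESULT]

──────┨                               
      ┃                               
      ┃                               
      ┃                               
      ┃                               
━━━━━━━━━━━━━┓                        
             ┃                        
─────────────┨                        
            0┃                        
             ┃                        
             ┃                        
             ┃                        
             ┃                        
             ┃                        
             ┃                        
             ┃                        
             ┃                        
━━━━━━━━━━━━━┛                        
                                      


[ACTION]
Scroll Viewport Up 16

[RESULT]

                                      
                                      
                                      
━━━━━━┓                               
      ┃                               
──────┨                               
      ┃                               
      ┃                               
      ┃                               
      ┃                               
━━━━━━━━━━━━━┓                        
             ┃                        
─────────────┨                        
            0┃                        
             ┃                        
             ┃                        
             ┃                        
             ┃                        
             ┃                        


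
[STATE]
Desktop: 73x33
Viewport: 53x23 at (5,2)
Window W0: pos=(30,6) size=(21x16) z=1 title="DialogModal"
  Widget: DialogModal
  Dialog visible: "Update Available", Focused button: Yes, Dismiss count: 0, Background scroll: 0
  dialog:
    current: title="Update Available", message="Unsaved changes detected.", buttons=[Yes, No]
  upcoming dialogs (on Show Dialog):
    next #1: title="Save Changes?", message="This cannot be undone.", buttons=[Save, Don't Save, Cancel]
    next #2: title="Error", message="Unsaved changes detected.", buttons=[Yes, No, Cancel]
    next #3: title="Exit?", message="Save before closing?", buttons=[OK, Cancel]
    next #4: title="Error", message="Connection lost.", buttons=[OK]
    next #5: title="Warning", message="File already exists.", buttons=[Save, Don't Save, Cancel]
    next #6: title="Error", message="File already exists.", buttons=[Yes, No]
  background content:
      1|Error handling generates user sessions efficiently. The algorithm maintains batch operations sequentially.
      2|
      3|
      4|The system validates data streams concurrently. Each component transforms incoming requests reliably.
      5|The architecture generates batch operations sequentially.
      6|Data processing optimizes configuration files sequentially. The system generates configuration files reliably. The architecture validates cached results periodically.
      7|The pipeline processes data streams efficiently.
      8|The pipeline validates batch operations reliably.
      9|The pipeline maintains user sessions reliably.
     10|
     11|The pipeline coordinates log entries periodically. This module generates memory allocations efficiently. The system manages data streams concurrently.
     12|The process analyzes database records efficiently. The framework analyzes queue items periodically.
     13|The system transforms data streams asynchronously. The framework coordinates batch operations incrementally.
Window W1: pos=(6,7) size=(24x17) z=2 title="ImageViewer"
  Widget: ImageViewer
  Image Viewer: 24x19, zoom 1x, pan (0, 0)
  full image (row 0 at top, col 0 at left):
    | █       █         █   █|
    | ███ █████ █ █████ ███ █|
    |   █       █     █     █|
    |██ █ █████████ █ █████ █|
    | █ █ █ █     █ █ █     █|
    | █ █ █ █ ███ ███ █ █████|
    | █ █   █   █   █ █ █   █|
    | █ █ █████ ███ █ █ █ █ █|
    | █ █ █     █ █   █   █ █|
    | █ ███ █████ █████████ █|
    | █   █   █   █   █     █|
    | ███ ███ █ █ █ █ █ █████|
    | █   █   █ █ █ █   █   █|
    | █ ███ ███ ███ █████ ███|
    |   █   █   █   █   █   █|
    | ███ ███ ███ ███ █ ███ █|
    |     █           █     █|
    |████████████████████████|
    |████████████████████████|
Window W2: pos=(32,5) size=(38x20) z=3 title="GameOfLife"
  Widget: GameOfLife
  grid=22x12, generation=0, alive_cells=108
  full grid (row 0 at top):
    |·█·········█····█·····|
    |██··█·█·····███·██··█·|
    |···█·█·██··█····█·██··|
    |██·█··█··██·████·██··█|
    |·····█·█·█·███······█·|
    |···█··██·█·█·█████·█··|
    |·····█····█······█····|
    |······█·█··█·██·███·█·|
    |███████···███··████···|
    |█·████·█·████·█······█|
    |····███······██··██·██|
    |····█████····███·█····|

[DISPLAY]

                                                     
                                                     
                                                     
                           ┏━━━━━━━━━━━━━━━━━━━━━━━━━
                         ┏━┃ GameOfLife              
 ┏━━━━━━━━━━━━━━━━━━━━━━┓┃ ┠─────────────────────────
 ┃ ImageViewer          ┃┠─┃Gen: 0                   
 ┠──────────────────────┨┃E┃·█·········█····█·····   
 ┃ █       █         █  ┃┃ ┃██··█·█·····███·██··█·   
 ┃ ███ █████ █ █████ ███┃┃ ┃···█·█·██··█····█·██··   
 ┃   █       █     █    ┃┃T┃██·█··█··██·████·██··█   
 ┃██ █ █████████ █ █████┃┃T┃·····█·█·█·███······█·   
 ┃ █ █ █ █     █ █ █    ┃┃D┃···█··██·█·█·█████·█··   
 ┃ █ █ █ █ ███ ███ █ ███┃┃T┃·····█····█······█····   
 ┃ █ █   █   █   █ █ █  ┃┃T┃······█·█··█·██·███·█·   
 ┃ █ █ █████ ███ █ █ █ █┃┃T┃███████···███··████···   
 ┃ █ █ █     █ █   █   █┃┃ ┃█·████·█·████·█······█   
 ┃ █ ███ █████ █████████┃┃T┃····███······██··██·██   
 ┃ █   █   █   █   █    ┃┃T┃····█████····███·█····   
 ┃ ███ ███ █ █ █ █ █ ███┃┗━┃                         
 ┃ █   █   █ █ █ █   █  ┃  ┃                         
 ┗━━━━━━━━━━━━━━━━━━━━━━┛  ┃                         
                           ┗━━━━━━━━━━━━━━━━━━━━━━━━━


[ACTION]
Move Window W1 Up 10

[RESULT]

 ┠──────────────────────┨                            
 ┃ █       █         █  ┃                            
 ┃ ███ █████ █ █████ ███┃                            
 ┃   █       █     █    ┃  ┏━━━━━━━━━━━━━━━━━━━━━━━━━
 ┃██ █ █████████ █ █████┃┏━┃ GameOfLife              
 ┃ █ █ █ █     █ █ █    ┃┃ ┠─────────────────────────
 ┃ █ █ █ █ ███ ███ █ ███┃┠─┃Gen: 0                   
 ┃ █ █   █   █   █ █ █  ┃┃E┃·█·········█····█·····   
 ┃ █ █ █████ ███ █ █ █ █┃┃ ┃██··█·█·····███·██··█·   
 ┃ █ █ █     █ █   █   █┃┃ ┃···█·█·██··█····█·██··   
 ┃ █ ███ █████ █████████┃┃T┃██·█··█··██·████·██··█   
 ┃ █   █   █   █   █    ┃┃T┃·····█·█·█·███······█·   
 ┃ ███ ███ █ █ █ █ █ ███┃┃D┃···█··██·█·█·█████·█··   
 ┃ █   █   █ █ █ █   █  ┃┃T┃·····█····█······█····   
 ┗━━━━━━━━━━━━━━━━━━━━━━┛┃T┃······█·█··█·██·███·█·   
                         ┃T┃███████···███··████···   
                         ┃ ┃█·████·█·████·█······█   
                         ┃T┃····███······██··██·██   
                         ┃T┃····█████····███·█····   
                         ┗━┃                         
                           ┃                         
                           ┃                         
                           ┗━━━━━━━━━━━━━━━━━━━━━━━━━


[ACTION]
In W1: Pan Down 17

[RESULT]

 ┠──────────────────────┨                            
 ┃██████████████████████┃                            
 ┃██████████████████████┃                            
 ┃                      ┃  ┏━━━━━━━━━━━━━━━━━━━━━━━━━
 ┃                      ┃┏━┃ GameOfLife              
 ┃                      ┃┃ ┠─────────────────────────
 ┃                      ┃┠─┃Gen: 0                   
 ┃                      ┃┃E┃·█·········█····█·····   
 ┃                      ┃┃ ┃██··█·█·····███·██··█·   
 ┃                      ┃┃ ┃···█·█·██··█····█·██··   
 ┃                      ┃┃T┃██·█··█··██·████·██··█   
 ┃                      ┃┃T┃·····█·█·█·███······█·   
 ┃                      ┃┃D┃···█··██·█·█·█████·█··   
 ┃                      ┃┃T┃·····█····█······█····   
 ┗━━━━━━━━━━━━━━━━━━━━━━┛┃T┃······█·█··█·██·███·█·   
                         ┃T┃███████···███··████···   
                         ┃ ┃█·████·█·████·█······█   
                         ┃T┃····███······██··██·██   
                         ┃T┃····█████····███·█····   
                         ┗━┃                         
                           ┃                         
                           ┃                         
                           ┗━━━━━━━━━━━━━━━━━━━━━━━━━


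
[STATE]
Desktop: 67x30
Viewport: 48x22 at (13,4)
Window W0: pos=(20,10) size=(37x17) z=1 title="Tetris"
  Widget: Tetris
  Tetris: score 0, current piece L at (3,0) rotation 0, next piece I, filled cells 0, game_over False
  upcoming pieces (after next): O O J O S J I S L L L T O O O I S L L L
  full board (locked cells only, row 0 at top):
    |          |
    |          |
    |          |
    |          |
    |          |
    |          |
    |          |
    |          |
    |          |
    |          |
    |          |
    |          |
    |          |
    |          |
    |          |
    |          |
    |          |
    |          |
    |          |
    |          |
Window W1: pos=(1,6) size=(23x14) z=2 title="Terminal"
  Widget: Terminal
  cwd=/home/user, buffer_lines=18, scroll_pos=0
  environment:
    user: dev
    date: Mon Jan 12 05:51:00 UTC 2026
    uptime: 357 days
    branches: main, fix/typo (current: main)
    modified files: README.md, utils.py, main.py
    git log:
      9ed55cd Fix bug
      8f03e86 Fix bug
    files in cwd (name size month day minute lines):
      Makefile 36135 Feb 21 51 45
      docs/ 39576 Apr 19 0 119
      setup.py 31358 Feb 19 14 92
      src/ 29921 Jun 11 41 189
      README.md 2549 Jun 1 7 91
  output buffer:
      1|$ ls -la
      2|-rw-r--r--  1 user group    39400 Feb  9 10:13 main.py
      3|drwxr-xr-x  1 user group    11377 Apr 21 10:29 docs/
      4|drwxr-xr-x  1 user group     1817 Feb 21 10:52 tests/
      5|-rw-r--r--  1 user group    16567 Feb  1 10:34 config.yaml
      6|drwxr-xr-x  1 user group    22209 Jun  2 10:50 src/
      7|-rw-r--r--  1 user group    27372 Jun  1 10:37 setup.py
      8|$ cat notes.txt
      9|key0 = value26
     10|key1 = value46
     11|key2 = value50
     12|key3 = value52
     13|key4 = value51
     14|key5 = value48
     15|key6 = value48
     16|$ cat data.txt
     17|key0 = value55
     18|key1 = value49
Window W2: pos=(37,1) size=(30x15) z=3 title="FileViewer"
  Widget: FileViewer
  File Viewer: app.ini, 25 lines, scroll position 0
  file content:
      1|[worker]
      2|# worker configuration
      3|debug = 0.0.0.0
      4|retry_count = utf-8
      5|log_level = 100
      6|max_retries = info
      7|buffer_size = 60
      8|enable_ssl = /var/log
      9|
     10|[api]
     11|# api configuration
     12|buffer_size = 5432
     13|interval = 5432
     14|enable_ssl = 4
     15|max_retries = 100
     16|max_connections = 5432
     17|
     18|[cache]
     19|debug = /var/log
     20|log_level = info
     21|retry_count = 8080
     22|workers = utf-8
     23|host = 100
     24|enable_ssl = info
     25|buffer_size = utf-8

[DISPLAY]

                        ┃[worker]               
                        ┃# worker configuration 
━━━━━━━━━━┓             ┃debug = 0.0.0.0        
          ┃             ┃retry_count = utf-8    
──────────┨             ┃log_level = 100        
          ┃             ┃max_retries = info     
 1 user gr┃━━━━━━━━━━━━━┃buffer_size = 60       
 1 user gr┃tris         ┃enable_ssl = /var/log  
 1 user gr┃─────────────┃                       
 1 user gr┃       │Next:┃[api]                  
 1 user gr┃       │████ ┃# api configuration    
 1 user gr┃       │     ┗━━━━━━━━━━━━━━━━━━━━━━━
.txt      ┃       │                        ┃    
e26       ┃       │                        ┃    
e46       ┃       │                        ┃    
━━━━━━━━━━┛       │Score:                  ┃    
       ┃          │0                       ┃    
       ┃          │                        ┃    
       ┃          │                        ┃    
       ┃          │                        ┃    
       ┃          │                        ┃    
       ┃          │                        ┃    


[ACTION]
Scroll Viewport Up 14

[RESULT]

                                                
                        ┏━━━━━━━━━━━━━━━━━━━━━━━
                        ┃ FileViewer            
                        ┠───────────────────────
                        ┃[worker]               
                        ┃# worker configuration 
━━━━━━━━━━┓             ┃debug = 0.0.0.0        
          ┃             ┃retry_count = utf-8    
──────────┨             ┃log_level = 100        
          ┃             ┃max_retries = info     
 1 user gr┃━━━━━━━━━━━━━┃buffer_size = 60       
 1 user gr┃tris         ┃enable_ssl = /var/log  
 1 user gr┃─────────────┃                       
 1 user gr┃       │Next:┃[api]                  
 1 user gr┃       │████ ┃# api configuration    
 1 user gr┃       │     ┗━━━━━━━━━━━━━━━━━━━━━━━
.txt      ┃       │                        ┃    
e26       ┃       │                        ┃    
e46       ┃       │                        ┃    
━━━━━━━━━━┛       │Score:                  ┃    
       ┃          │0                       ┃    
       ┃          │                        ┃    


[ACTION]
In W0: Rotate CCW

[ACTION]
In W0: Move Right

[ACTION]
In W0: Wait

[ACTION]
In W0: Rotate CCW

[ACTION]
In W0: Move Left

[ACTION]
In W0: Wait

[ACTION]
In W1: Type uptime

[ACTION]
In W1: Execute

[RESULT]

                                                
                        ┏━━━━━━━━━━━━━━━━━━━━━━━
                        ┃ FileViewer            
                        ┠───────────────────────
                        ┃[worker]               
                        ┃# worker configuration 
━━━━━━━━━━┓             ┃debug = 0.0.0.0        
          ┃             ┃retry_count = utf-8    
──────────┨             ┃log_level = 100        
e52       ┃             ┃max_retries = info     
e51       ┃━━━━━━━━━━━━━┃buffer_size = 60       
e48       ┃tris         ┃enable_ssl = /var/log  
e48       ┃─────────────┃                       
txt       ┃       │Next:┃[api]                  
e55       ┃       │████ ┃# api configuration    
e49       ┃       │     ┗━━━━━━━━━━━━━━━━━━━━━━━
          ┃       │                        ┃    
357 days  ┃       │                        ┃    
          ┃       │                        ┃    
━━━━━━━━━━┛       │Score:                  ┃    
       ┃          │0                       ┃    
       ┃          │                        ┃    
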